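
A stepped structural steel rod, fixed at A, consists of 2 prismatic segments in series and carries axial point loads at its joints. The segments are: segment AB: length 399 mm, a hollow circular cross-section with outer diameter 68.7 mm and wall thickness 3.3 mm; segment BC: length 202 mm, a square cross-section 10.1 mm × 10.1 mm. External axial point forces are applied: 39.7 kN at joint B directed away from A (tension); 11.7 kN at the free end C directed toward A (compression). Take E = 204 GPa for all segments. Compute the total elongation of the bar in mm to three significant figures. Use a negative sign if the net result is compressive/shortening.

-0.0328 mm

Internal axial forces (sectioning from the free end, tension +): N_BC = -11.7 kN, N_AB = 28 kN.
A_AB = 678 mm².
A_BC = 102 mm².
δ_AB = 28000·399/(678·204000) = 0.08077 mm
δ_BC = -11700·202/(102·204000) = -0.1136 mm
δ = Σδ_i = -0.0328 mm.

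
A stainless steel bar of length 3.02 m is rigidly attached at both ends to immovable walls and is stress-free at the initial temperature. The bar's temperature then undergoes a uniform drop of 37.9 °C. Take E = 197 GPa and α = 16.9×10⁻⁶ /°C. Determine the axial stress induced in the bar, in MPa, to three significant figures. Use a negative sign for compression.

126 MPa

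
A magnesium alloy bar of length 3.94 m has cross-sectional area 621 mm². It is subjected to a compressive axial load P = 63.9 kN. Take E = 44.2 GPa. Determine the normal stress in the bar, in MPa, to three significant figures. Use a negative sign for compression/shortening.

σ = N/A = -63900/621 = -102.9 MPa.

-103 MPa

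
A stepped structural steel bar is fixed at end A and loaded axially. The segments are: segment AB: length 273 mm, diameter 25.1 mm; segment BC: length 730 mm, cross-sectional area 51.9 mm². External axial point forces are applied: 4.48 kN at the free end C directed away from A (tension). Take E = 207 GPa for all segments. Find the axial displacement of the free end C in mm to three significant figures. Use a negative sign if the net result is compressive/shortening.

0.316 mm

Internal axial forces (sectioning from the free end, tension +): N_BC = 4.48 kN, N_AB = 4.48 kN.
A_AB = 494.8 mm².
δ_AB = 4480·273/(494.8·207000) = 0.01194 mm
δ_BC = 4480·730/(51.9·207000) = 0.3044 mm
δ = Σδ_i = 0.3164 mm.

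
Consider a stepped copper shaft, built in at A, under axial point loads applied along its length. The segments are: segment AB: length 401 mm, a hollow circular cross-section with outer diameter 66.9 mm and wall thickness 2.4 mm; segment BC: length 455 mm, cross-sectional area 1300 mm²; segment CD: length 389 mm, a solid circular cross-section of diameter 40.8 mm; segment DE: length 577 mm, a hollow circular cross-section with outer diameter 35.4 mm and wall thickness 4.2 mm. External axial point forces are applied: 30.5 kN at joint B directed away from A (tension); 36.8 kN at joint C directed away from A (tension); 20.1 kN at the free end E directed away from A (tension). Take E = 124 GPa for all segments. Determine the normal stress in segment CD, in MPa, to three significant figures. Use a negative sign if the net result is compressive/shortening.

Internal axial forces (sectioning from the free end, tension +): N_DE = 20.1 kN, N_CD = 20.1 kN, N_BC = 56.9 kN, N_AB = 87.4 kN.
A_CD = 1307 mm².
σ_CD = N_CD/A_CD = 20100/1307 = 15.37 MPa.

15.4 MPa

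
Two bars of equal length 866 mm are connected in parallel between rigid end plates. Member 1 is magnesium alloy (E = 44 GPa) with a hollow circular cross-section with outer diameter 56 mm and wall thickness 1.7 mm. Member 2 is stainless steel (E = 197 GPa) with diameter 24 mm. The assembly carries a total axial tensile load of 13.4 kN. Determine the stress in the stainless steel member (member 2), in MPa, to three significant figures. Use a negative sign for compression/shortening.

A_1 = 290 mm².
A_2 = 452.4 mm².
Equal strain + equilibrium ⇒ each member carries load in proportion to AE: A₁E₁ = 12760000 N, A₂E₂ = 89120000 N, ΣAE = 101900000 N.
σ₂ = P·E₂/ΣAE = 13400·197000/101900000 = 25.91 MPa.

25.9 MPa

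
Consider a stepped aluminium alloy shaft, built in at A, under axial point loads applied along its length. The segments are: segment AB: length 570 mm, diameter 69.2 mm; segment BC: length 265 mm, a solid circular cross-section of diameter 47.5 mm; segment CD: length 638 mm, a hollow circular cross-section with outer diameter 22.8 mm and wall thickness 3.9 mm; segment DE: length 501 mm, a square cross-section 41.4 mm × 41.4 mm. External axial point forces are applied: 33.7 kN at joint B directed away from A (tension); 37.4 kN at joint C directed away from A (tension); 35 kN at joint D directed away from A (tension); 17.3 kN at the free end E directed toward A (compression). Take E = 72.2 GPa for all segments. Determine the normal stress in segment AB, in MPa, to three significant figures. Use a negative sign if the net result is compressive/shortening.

23.6 MPa

Internal axial forces (sectioning from the free end, tension +): N_DE = -17.3 kN, N_CD = 17.7 kN, N_BC = 55.1 kN, N_AB = 88.8 kN.
A_AB = 3761 mm².
σ_AB = N_AB/A_AB = 88800/3761 = 23.61 MPa.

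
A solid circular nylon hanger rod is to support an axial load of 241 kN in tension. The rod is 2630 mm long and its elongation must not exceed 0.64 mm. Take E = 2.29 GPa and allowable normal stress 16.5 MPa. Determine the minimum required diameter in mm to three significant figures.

Required area A ≥ P/σ_allow = 241000/16.5 = 14610 mm².
For a solid circular section, d ≥ √(4A/π) = 136.4 mm.
Elongation limit: A ≥ PL/(Eδ_allow) = 241000·2630/(2290·0.64) = 432500 mm² ⇒ d ≥ 742.1 mm.
The elongation limit governs.

742 mm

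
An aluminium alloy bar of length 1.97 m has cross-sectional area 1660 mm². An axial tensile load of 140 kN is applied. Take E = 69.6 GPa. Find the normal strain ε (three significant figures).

σ = N/A = 84.34 MPa; ε = σ/E = 84.34/69600 = 1.212e-03.

0.00121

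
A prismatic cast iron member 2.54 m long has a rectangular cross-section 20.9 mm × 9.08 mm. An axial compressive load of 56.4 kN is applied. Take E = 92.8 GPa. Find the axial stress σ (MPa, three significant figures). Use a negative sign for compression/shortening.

-297 MPa

A = 189.8 mm².
σ = N/A = -56400/189.8 = -297.2 MPa.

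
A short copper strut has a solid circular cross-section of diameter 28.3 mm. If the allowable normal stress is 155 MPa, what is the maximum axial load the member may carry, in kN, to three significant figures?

97.5 kN

A = 629 mm².
P_max = σ_allow · A = 155 · 629 = 97500 N = 97.5 kN.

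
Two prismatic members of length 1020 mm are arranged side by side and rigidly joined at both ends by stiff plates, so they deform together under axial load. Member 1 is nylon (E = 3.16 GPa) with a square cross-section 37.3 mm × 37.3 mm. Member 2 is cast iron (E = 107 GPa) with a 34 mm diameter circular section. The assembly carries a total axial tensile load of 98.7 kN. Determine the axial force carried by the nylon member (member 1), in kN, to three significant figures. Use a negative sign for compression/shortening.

4.27 kN

A_1 = 1391 mm².
A_2 = 907.9 mm².
Equal strain + equilibrium ⇒ each member carries load in proportion to AE: A₁E₁ = 4396000 N, A₂E₂ = 97150000 N, ΣAE = 101500000 N.
F₁ = P·A₁E₁/ΣAE = 98700·4396000/101500000 = 4273 N.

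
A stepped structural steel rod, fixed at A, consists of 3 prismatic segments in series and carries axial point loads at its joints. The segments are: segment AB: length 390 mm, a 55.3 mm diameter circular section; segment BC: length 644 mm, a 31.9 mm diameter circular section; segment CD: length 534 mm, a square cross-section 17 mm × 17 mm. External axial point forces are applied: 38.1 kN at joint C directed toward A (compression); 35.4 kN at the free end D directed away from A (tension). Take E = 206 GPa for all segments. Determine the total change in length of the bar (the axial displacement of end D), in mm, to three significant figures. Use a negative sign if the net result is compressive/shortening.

0.305 mm

Internal axial forces (sectioning from the free end, tension +): N_CD = 35.4 kN, N_BC = -2.7 kN, N_AB = -2.7 kN.
A_AB = 2402 mm².
A_BC = 799.2 mm².
A_CD = 289 mm².
δ_AB = -2700·390/(2402·206000) = -0.002128 mm
δ_BC = -2700·644/(799.2·206000) = -0.01056 mm
δ_CD = 35400·534/(289·206000) = 0.3175 mm
δ = Σδ_i = 0.3048 mm.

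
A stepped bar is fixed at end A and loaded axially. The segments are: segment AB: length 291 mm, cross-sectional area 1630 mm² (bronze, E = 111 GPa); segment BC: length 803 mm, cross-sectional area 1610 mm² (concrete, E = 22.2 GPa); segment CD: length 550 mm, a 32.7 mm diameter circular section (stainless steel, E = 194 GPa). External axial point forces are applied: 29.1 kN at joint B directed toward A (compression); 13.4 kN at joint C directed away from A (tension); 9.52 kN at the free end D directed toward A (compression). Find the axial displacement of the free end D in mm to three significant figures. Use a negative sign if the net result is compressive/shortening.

0.0145 mm

Internal axial forces (sectioning from the free end, tension +): N_CD = -9.52 kN, N_BC = 3.88 kN, N_AB = -25.22 kN.
A_CD = 839.8 mm².
δ_AB = -25220·291/(1630·111000) = -0.04056 mm
δ_BC = 3880·803/(1610·22200) = 0.08717 mm
δ_CD = -9520·550/(839.8·194000) = -0.03214 mm
δ = Σδ_i = 0.01447 mm.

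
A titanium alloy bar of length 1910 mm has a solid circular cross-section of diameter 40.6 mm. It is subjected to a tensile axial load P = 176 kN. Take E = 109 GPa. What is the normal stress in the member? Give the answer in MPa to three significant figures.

136 MPa

A = 1295 mm².
σ = N/A = 176000/1295 = 135.9 MPa.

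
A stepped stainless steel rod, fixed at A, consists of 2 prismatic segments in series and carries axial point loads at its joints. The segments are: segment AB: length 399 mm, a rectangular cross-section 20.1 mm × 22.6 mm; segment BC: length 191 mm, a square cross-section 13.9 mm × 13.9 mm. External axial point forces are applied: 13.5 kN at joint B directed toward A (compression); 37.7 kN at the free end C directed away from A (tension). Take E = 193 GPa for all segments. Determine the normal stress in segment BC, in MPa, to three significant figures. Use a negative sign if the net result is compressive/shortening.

195 MPa

Internal axial forces (sectioning from the free end, tension +): N_BC = 37.7 kN, N_AB = 24.2 kN.
A_BC = 193.2 mm².
σ_BC = N_BC/A_BC = 37700/193.2 = 195.1 MPa.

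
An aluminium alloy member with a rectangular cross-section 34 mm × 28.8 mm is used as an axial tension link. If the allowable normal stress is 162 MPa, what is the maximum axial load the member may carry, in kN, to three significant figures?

A = 979.2 mm².
P_max = σ_allow · A = 162 · 979.2 = 158600 N = 158.6 kN.

159 kN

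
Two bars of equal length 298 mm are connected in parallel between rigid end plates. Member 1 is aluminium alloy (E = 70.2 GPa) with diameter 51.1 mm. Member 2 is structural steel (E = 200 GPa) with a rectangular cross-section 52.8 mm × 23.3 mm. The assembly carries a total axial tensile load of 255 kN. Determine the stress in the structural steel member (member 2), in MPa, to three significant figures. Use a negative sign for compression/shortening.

131 MPa

A_1 = 2051 mm².
A_2 = 1230 mm².
Equal strain + equilibrium ⇒ each member carries load in proportion to AE: A₁E₁ = 144000000 N, A₂E₂ = 246000000 N, ΣAE = 390000000 N.
σ₂ = P·E₂/ΣAE = 255000·200000/390000000 = 130.8 MPa.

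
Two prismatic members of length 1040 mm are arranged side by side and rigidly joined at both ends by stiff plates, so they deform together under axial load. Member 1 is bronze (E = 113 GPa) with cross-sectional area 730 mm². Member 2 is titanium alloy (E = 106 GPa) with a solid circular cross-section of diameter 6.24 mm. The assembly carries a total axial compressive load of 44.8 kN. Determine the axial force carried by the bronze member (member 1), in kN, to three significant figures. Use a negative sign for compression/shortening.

-43.1 kN

A_2 = 30.58 mm².
Equal strain + equilibrium ⇒ each member carries load in proportion to AE: A₁E₁ = 82490000 N, A₂E₂ = 3242000 N, ΣAE = 85730000 N.
F₁ = P·A₁E₁/ΣAE = -44800·82490000/85730000 = -43110 N.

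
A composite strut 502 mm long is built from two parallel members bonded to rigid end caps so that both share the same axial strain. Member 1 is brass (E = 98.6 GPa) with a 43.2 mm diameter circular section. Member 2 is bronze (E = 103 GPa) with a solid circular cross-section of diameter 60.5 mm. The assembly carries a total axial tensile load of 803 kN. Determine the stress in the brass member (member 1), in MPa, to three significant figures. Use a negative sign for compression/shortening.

180 MPa

A_1 = 1466 mm².
A_2 = 2875 mm².
Equal strain + equilibrium ⇒ each member carries load in proportion to AE: A₁E₁ = 144500000 N, A₂E₂ = 296100000 N, ΣAE = 440600000 N.
σ₁ = P·E₁/ΣAE = 803000·98600/440600000 = 179.7 MPa.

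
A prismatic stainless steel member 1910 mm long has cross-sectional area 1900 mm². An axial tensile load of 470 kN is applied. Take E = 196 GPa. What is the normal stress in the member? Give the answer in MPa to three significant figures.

247 MPa

σ = N/A = 470000/1900 = 247.4 MPa.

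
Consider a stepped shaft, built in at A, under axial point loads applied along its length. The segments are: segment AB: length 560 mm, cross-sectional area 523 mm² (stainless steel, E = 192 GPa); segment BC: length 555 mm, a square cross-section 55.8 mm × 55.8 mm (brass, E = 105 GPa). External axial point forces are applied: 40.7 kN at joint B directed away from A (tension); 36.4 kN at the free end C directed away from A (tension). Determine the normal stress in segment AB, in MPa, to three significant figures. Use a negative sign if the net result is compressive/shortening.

147 MPa

Internal axial forces (sectioning from the free end, tension +): N_BC = 36.4 kN, N_AB = 77.1 kN.
σ_AB = N_AB/A_AB = 77100/523 = 147.4 MPa.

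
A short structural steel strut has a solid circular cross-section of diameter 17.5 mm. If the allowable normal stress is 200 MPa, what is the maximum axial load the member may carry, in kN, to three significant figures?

48.1 kN

A = 240.5 mm².
P_max = σ_allow · A = 200 · 240.5 = 48110 N = 48.11 kN.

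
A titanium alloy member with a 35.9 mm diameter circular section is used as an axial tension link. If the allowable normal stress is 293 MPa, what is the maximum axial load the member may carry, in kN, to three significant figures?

A = 1012 mm².
P_max = σ_allow · A = 293 · 1012 = 296600 N = 296.6 kN.

297 kN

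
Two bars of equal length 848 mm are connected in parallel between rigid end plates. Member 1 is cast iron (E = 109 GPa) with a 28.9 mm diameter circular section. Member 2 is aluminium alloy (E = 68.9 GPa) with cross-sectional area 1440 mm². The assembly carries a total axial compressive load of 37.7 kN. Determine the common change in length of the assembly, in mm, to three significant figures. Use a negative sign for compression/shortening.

A_1 = 656 mm².
Equal strain + equilibrium ⇒ each member carries load in proportion to AE: A₁E₁ = 71500000 N, A₂E₂ = 99220000 N, ΣAE = 170700000 N.
δ = PL/ΣAE = -37700·848/170700000 = -0.1873 mm.

-0.187 mm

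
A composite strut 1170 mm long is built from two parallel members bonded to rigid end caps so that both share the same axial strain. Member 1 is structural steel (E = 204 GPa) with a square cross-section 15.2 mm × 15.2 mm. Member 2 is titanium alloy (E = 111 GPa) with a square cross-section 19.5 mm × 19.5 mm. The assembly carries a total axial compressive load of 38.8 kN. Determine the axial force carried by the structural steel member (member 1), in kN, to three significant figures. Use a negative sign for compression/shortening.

A_1 = 231 mm².
A_2 = 380.2 mm².
Equal strain + equilibrium ⇒ each member carries load in proportion to AE: A₁E₁ = 47130000 N, A₂E₂ = 42210000 N, ΣAE = 89340000 N.
F₁ = P·A₁E₁/ΣAE = -38800·47130000/89340000 = -20470 N.

-20.5 kN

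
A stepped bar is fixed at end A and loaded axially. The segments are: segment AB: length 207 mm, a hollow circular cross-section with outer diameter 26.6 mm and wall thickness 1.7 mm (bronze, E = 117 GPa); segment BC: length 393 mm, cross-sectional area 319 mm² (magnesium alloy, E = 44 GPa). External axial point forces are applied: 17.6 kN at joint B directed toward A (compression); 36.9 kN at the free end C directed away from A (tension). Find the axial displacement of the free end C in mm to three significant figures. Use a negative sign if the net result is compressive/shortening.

1.29 mm

Internal axial forces (sectioning from the free end, tension +): N_BC = 36.9 kN, N_AB = 19.3 kN.
A_AB = 133 mm².
δ_AB = 19300·207/(133·117000) = 0.2568 mm
δ_BC = 36900·393/(319·44000) = 1.033 mm
δ = Σδ_i = 1.29 mm.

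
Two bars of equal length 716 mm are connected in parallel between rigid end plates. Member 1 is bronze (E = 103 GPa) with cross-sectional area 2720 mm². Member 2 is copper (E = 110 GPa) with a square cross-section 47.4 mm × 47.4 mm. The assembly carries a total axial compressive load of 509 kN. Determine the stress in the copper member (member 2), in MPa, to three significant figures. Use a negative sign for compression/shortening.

A_2 = 2247 mm².
Equal strain + equilibrium ⇒ each member carries load in proportion to AE: A₁E₁ = 280200000 N, A₂E₂ = 247100000 N, ΣAE = 527300000 N.
σ₂ = P·E₂/ΣAE = -509000·110000/527300000 = -106.2 MPa.

-106 MPa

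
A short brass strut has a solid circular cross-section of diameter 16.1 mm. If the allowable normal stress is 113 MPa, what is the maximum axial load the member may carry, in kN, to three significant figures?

A = 203.6 mm².
P_max = σ_allow · A = 113 · 203.6 = 23000 N = 23 kN.

23.0 kN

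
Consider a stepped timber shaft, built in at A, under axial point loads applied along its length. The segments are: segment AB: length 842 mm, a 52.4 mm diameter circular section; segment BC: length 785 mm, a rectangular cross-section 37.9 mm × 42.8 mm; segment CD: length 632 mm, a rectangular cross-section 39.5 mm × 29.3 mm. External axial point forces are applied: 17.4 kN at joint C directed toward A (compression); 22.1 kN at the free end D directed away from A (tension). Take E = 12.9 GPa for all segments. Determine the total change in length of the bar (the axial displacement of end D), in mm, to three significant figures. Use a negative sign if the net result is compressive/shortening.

1.25 mm

Internal axial forces (sectioning from the free end, tension +): N_CD = 22.1 kN, N_BC = 4.7 kN, N_AB = 4.7 kN.
A_AB = 2157 mm².
A_BC = 1622 mm².
A_CD = 1157 mm².
δ_AB = 4700·842/(2157·12900) = 0.1423 mm
δ_BC = 4700·785/(1622·12900) = 0.1763 mm
δ_CD = 22100·632/(1157·12900) = 0.9355 mm
δ = Σδ_i = 1.254 mm.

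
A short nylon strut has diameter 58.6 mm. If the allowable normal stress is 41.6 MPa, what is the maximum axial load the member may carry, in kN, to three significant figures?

112 kN

A = 2697 mm².
P_max = σ_allow · A = 41.6 · 2697 = 112200 N = 112.2 kN.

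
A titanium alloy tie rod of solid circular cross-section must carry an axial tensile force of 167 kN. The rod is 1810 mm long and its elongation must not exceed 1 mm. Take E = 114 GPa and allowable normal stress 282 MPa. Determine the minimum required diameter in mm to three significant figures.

58.1 mm

Required area A ≥ P/σ_allow = 167000/282 = 592.2 mm².
For a solid circular section, d ≥ √(4A/π) = 27.46 mm.
Elongation limit: A ≥ PL/(Eδ_allow) = 167000·1810/(114000·1) = 2651 mm² ⇒ d ≥ 58.1 mm.
The elongation limit governs.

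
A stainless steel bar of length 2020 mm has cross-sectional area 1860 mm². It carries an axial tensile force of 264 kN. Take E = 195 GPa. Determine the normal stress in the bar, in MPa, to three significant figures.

142 MPa

σ = N/A = 264000/1860 = 141.9 MPa.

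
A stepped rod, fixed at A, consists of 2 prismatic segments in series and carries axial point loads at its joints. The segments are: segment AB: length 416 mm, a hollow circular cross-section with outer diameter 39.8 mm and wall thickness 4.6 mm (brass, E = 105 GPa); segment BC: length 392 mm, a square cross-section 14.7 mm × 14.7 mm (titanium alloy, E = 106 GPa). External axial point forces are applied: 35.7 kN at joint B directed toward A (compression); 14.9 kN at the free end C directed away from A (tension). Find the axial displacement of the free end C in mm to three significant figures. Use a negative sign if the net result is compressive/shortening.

Internal axial forces (sectioning from the free end, tension +): N_BC = 14.9 kN, N_AB = -20.8 kN.
A_AB = 508.7 mm².
A_BC = 216.1 mm².
δ_AB = -20800·416/(508.7·105000) = -0.162 mm
δ_BC = 14900·392/(216.1·106000) = 0.255 mm
δ = Σδ_i = 0.09299 mm.

0.0930 mm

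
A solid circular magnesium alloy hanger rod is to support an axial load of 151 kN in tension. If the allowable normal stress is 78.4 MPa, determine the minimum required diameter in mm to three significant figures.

Required area A ≥ P/σ_allow = 151000/78.4 = 1926 mm².
For a solid circular section, d ≥ √(4A/π) = 49.52 mm.

49.5 mm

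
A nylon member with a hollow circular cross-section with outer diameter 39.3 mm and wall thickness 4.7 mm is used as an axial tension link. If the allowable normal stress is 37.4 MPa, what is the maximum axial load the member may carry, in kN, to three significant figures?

A = 510.9 mm².
P_max = σ_allow · A = 37.4 · 510.9 = 19110 N = 19.11 kN.

19.1 kN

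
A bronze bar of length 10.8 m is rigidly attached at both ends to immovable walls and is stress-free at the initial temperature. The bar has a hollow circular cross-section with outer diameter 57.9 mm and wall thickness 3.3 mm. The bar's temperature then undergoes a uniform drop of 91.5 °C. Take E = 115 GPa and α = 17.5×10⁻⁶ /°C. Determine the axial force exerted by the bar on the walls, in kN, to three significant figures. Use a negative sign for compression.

104 kN

Free thermal expansion αLΔT = 17.5e-6 · 10800 · -91.5 = -17.29 mm.
The walls impose strain ε = −(-17.29)/10800 = 1.6012e-03; σ = Eε = 115000 · 1.6012e-03 = 184.1 MPa.
Wall reaction R = σ·A = 184.1·566.1 = 104200 N = 104.2 kN.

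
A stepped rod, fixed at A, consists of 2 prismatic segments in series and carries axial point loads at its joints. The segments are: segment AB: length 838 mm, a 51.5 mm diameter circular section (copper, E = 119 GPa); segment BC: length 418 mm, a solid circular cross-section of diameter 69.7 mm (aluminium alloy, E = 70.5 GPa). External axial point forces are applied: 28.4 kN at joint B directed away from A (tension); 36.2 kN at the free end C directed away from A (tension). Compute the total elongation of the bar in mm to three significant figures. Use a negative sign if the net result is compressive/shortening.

Internal axial forces (sectioning from the free end, tension +): N_BC = 36.2 kN, N_AB = 64.6 kN.
A_AB = 2083 mm².
A_BC = 3816 mm².
δ_AB = 64600·838/(2083·119000) = 0.2184 mm
δ_BC = 36200·418/(3816·70500) = 0.05625 mm
δ = Σδ_i = 0.2746 mm.

0.275 mm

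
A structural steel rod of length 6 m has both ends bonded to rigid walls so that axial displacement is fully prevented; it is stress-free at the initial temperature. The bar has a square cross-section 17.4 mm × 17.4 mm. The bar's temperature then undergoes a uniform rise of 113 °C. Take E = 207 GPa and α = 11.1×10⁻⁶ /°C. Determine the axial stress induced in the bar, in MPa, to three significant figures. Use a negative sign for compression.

-260 MPa

Free thermal expansion αLΔT = 11.1e-6 · 6000 · 113 = 7.526 mm.
The walls impose strain ε = −(7.526)/6000 = -1.2543e-03; σ = Eε = 207000 · -1.2543e-03 = -259.6 MPa.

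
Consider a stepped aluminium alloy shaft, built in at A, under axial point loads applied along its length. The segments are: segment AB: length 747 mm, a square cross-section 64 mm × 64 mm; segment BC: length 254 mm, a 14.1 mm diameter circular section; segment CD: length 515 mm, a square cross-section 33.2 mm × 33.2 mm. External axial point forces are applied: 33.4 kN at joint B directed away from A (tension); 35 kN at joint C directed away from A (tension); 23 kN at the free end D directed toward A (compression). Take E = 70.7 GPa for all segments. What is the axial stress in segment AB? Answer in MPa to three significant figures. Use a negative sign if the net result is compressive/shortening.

Internal axial forces (sectioning from the free end, tension +): N_CD = -23 kN, N_BC = 12 kN, N_AB = 45.4 kN.
A_AB = 4096 mm².
σ_AB = N_AB/A_AB = 45400/4096 = 11.08 MPa.

11.1 MPa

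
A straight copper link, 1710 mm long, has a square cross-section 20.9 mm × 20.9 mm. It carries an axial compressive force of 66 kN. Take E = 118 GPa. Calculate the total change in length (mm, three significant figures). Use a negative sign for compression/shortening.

-2.19 mm

A = 436.8 mm².
δ_mech = NL/(AE) = -66000·1710/(436.8·118000) = -2.19 mm.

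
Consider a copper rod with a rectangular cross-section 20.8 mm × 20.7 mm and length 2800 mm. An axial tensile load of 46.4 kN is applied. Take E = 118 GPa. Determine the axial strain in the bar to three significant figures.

9.13e-04

A = 430.6 mm².
σ = N/A = 107.8 MPa; ε = σ/E = 107.8/118000 = 9.133e-04.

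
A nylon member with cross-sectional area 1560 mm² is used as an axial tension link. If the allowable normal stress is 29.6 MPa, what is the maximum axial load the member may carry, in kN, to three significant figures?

46.2 kN

P_max = σ_allow · A = 29.6 · 1560 = 46180 N = 46.18 kN.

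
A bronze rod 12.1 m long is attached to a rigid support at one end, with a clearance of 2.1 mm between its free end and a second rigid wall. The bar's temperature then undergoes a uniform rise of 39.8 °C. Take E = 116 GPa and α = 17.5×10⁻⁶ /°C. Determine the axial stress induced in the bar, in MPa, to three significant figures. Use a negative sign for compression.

Free thermal expansion αLΔT = 17.5e-6 · 12100 · 39.8 = 8.428 mm.
The walls engage after the gap closes; constrained expansion = 8.428 − 2.1 = 6.328 mm.
The walls impose strain ε = −(6.328)/12100 = -5.2295e-04; σ = Eε = 116000 · -5.2295e-04 = -60.66 MPa.

-60.7 MPa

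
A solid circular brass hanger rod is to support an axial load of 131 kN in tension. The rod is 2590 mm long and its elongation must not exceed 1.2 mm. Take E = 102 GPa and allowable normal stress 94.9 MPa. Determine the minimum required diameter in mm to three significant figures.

Required area A ≥ P/σ_allow = 131000/94.9 = 1380 mm².
For a solid circular section, d ≥ √(4A/π) = 41.92 mm.
Elongation limit: A ≥ PL/(Eδ_allow) = 131000·2590/(102000·1.2) = 2772 mm² ⇒ d ≥ 59.41 mm.
The elongation limit governs.

59.4 mm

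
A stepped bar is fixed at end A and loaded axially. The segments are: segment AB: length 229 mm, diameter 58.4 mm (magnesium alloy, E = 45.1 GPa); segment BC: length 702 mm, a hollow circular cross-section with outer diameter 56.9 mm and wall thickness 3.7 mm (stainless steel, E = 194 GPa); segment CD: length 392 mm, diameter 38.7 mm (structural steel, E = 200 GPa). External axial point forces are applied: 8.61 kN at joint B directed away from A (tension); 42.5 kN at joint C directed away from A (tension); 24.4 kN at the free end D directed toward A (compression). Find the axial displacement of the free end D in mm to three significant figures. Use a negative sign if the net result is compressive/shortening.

0.116 mm

Internal axial forces (sectioning from the free end, tension +): N_CD = -24.4 kN, N_BC = 18.1 kN, N_AB = 26.71 kN.
A_AB = 2679 mm².
A_BC = 618.4 mm².
A_CD = 1176 mm².
δ_AB = 26710·229/(2679·45100) = 0.05063 mm
δ_BC = 18100·702/(618.4·194000) = 0.1059 mm
δ_CD = -24400·392/(1176·200000) = -0.04066 mm
δ = Σδ_i = 0.1159 mm.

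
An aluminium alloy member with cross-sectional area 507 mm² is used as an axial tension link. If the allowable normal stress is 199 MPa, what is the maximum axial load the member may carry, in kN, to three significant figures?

101 kN

P_max = σ_allow · A = 199 · 507 = 100900 N = 100.9 kN.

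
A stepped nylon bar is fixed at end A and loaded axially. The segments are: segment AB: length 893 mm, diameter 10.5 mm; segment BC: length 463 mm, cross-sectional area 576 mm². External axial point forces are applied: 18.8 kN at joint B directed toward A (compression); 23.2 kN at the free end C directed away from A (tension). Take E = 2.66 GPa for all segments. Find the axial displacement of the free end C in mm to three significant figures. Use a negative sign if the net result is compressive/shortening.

Internal axial forces (sectioning from the free end, tension +): N_BC = 23.2 kN, N_AB = 4.4 kN.
A_AB = 86.59 mm².
δ_AB = 4400·893/(86.59·2660) = 17.06 mm
δ_BC = 23200·463/(576·2660) = 7.011 mm
δ = Σδ_i = 24.07 mm.

24.1 mm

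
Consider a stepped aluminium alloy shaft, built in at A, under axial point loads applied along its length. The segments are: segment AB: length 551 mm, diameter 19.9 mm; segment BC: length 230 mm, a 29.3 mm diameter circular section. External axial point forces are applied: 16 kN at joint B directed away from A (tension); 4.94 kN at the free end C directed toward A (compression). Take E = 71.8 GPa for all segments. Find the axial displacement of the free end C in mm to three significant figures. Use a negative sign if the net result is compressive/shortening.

Internal axial forces (sectioning from the free end, tension +): N_BC = -4.94 kN, N_AB = 11.06 kN.
A_AB = 311 mm².
A_BC = 674.3 mm².
δ_AB = 11060·551/(311·71800) = 0.2729 mm
δ_BC = -4940·230/(674.3·71800) = -0.02347 mm
δ = Σδ_i = 0.2494 mm.

0.249 mm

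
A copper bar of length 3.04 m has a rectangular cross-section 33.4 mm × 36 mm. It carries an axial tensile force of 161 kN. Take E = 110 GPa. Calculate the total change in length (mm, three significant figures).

3.70 mm

A = 1202 mm².
δ_mech = NL/(AE) = 161000·3040/(1202·110000) = 3.7 mm.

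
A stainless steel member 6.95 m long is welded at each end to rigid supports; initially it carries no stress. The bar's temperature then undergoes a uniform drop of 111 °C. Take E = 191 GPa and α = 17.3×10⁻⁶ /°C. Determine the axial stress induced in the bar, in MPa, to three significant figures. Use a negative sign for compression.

367 MPa

Free thermal expansion αLΔT = 17.3e-6 · 6950 · -111 = -13.35 mm.
The walls impose strain ε = −(-13.35)/6950 = 1.9203e-03; σ = Eε = 191000 · 1.9203e-03 = 366.8 MPa.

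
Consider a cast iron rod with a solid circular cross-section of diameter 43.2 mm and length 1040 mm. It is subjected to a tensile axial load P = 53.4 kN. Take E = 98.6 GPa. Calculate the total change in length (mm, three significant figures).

0.384 mm

A = 1466 mm².
δ_mech = NL/(AE) = 53400·1040/(1466·98600) = 0.3843 mm.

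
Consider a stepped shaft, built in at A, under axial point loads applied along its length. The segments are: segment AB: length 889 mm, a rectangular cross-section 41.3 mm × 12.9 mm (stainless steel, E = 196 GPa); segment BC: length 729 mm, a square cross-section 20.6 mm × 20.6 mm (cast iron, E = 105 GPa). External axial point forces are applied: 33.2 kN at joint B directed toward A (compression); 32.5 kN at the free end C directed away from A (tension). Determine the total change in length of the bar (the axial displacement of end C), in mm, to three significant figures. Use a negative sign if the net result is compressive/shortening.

Internal axial forces (sectioning from the free end, tension +): N_BC = 32.5 kN, N_AB = -0.7 kN.
A_AB = 532.8 mm².
A_BC = 424.4 mm².
δ_AB = -700·889/(532.8·196000) = -0.005959 mm
δ_BC = 32500·729/(424.4·105000) = 0.5317 mm
δ = Σδ_i = 0.5258 mm.

0.526 mm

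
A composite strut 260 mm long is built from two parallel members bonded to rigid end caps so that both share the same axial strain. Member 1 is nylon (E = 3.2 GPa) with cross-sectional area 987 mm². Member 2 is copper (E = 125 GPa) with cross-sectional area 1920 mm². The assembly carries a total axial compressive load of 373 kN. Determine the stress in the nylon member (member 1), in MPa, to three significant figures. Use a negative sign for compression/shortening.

-4.91 MPa

Equal strain + equilibrium ⇒ each member carries load in proportion to AE: A₁E₁ = 3158000 N, A₂E₂ = 240000000 N, ΣAE = 243200000 N.
σ₁ = P·E₁/ΣAE = -373000·3200/243200000 = -4.909 MPa.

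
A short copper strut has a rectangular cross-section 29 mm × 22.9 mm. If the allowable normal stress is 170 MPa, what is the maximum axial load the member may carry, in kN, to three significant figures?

113 kN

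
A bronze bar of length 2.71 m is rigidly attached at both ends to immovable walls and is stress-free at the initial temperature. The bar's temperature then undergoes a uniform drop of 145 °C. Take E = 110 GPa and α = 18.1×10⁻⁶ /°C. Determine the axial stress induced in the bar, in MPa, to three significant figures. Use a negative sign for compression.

289 MPa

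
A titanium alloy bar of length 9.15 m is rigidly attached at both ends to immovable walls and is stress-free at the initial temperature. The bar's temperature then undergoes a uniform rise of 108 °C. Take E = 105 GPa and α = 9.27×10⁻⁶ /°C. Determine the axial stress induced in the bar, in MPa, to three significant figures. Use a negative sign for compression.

-105 MPa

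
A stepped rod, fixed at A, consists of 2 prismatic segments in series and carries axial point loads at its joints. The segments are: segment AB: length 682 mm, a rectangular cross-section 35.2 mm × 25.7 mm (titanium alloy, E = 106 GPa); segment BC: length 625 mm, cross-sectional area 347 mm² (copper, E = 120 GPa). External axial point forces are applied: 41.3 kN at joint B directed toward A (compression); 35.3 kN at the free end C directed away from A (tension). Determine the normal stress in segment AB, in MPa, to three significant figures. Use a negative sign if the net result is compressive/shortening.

-6.63 MPa

Internal axial forces (sectioning from the free end, tension +): N_BC = 35.3 kN, N_AB = -6 kN.
A_AB = 904.6 mm².
σ_AB = N_AB/A_AB = -6000/904.6 = -6.632 MPa.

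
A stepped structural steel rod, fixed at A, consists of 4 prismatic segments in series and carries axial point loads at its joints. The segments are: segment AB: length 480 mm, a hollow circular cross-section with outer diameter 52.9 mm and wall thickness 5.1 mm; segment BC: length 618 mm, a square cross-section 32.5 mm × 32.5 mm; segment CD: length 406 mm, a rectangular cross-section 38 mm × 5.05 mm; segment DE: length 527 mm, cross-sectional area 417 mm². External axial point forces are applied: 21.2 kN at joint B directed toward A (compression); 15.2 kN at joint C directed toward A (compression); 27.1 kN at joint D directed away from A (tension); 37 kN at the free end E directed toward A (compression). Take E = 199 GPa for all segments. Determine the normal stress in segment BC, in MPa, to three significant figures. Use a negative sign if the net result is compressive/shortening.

-23.8 MPa

Internal axial forces (sectioning from the free end, tension +): N_DE = -37 kN, N_CD = -9.9 kN, N_BC = -25.1 kN, N_AB = -46.3 kN.
A_BC = 1056 mm².
σ_BC = N_BC/A_BC = -25100/1056 = -23.76 MPa.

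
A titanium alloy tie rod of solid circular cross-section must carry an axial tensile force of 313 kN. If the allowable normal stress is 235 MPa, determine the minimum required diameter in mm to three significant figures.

41.2 mm

Required area A ≥ P/σ_allow = 313000/235 = 1332 mm².
For a solid circular section, d ≥ √(4A/π) = 41.18 mm.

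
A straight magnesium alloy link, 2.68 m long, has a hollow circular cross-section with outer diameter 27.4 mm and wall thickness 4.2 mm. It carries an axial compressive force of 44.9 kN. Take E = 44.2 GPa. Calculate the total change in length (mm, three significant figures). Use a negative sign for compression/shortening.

-8.89 mm

A = 306.1 mm².
δ_mech = NL/(AE) = -44900·2680/(306.1·44200) = -8.893 mm.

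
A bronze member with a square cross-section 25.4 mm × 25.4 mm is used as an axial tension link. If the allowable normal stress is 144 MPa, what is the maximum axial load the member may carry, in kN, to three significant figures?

A = 645.2 mm².
P_max = σ_allow · A = 144 · 645.2 = 92900 N = 92.9 kN.

92.9 kN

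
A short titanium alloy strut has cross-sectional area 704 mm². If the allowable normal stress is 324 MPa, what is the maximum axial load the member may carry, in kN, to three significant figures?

P_max = σ_allow · A = 324 · 704 = 228100 N = 228.1 kN.

228 kN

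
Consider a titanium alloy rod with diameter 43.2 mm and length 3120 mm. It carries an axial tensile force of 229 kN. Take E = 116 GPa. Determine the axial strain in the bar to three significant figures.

A = 1466 mm².
σ = N/A = 156.2 MPa; ε = σ/E = 156.2/116000 = 1.347e-03.

0.00135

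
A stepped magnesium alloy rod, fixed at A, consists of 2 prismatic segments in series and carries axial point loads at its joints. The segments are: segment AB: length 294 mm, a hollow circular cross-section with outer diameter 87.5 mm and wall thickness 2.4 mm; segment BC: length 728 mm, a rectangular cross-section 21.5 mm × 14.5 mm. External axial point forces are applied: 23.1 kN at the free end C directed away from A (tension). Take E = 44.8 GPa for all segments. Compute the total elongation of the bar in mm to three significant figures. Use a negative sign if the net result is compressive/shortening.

Internal axial forces (sectioning from the free end, tension +): N_BC = 23.1 kN, N_AB = 23.1 kN.
A_AB = 641.6 mm².
A_BC = 311.8 mm².
δ_AB = 23100·294/(641.6·44800) = 0.2363 mm
δ_BC = 23100·728/(311.8·44800) = 1.204 mm
δ = Σδ_i = 1.44 mm.

1.44 mm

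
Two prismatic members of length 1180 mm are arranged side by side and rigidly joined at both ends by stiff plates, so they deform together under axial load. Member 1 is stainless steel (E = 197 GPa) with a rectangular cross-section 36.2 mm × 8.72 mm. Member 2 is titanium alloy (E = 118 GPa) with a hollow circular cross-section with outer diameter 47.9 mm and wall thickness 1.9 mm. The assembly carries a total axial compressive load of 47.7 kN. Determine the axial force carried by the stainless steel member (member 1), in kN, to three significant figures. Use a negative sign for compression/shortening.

A_1 = 315.7 mm².
A_2 = 274.6 mm².
Equal strain + equilibrium ⇒ each member carries load in proportion to AE: A₁E₁ = 62190000 N, A₂E₂ = 32400000 N, ΣAE = 94590000 N.
F₁ = P·A₁E₁/ΣAE = -47700·62190000/94590000 = -31360 N.

-31.4 kN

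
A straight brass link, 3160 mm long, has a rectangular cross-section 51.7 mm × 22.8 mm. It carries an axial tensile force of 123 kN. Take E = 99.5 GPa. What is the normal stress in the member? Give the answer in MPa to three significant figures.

104 MPa

A = 1179 mm².
σ = N/A = 123000/1179 = 104.3 MPa.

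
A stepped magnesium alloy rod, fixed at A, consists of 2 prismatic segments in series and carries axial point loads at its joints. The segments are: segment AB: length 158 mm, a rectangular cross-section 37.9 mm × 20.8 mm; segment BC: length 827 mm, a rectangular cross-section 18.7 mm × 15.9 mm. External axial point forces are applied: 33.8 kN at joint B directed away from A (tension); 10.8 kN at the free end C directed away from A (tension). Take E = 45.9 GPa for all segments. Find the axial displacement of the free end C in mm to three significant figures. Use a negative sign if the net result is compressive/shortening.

Internal axial forces (sectioning from the free end, tension +): N_BC = 10.8 kN, N_AB = 44.6 kN.
A_AB = 788.3 mm².
A_BC = 297.3 mm².
δ_AB = 44600·158/(788.3·45900) = 0.1947 mm
δ_BC = 10800·827/(297.3·45900) = 0.6545 mm
δ = Σδ_i = 0.8492 mm.

0.849 mm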